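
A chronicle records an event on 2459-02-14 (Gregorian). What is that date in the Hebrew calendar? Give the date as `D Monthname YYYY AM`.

10 Adar I 6219 AM

Julian Day Number of the source date = 2619236.
Converting JDN 2619236 to the Hebrew calendar gives 10 Adar I 6219 AM.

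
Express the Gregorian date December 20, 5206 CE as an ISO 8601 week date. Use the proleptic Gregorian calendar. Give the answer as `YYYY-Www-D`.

The weekday is Wednesday (ISO weekday 3).
That Wednesday belongs to ISO week 51 of ISO year 5206.

5206-W51-3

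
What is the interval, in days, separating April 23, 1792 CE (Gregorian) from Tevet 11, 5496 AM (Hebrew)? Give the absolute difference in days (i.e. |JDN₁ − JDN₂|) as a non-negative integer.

20573

JDN of the first date = 2375688.
JDN of the second date = 2355115.
|2355115 − 2375688| = 20573.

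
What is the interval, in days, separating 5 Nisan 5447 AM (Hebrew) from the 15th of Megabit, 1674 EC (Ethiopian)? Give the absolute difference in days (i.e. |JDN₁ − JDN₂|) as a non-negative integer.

1824

JDN of the first date = 2337302.
JDN of the second date = 2335478.
|2335478 − 2337302| = 1824.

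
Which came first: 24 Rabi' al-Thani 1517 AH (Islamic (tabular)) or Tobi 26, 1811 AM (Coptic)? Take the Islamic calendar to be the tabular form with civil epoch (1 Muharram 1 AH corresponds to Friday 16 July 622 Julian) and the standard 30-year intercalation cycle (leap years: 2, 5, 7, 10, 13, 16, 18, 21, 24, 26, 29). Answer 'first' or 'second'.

Converting both to JDN: 2485772 vs 2486277; the smaller is the first.

first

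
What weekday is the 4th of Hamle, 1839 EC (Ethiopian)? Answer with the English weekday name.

Saturday

This is JDN 2395853 (10 July 1847 Gregorian).
JDN 2395853 mod 7 = 5, and JDN 0 was a Monday, so this is a Saturday.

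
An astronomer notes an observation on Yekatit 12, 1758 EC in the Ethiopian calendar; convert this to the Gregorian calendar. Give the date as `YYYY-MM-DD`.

1766-02-17

Both dates share Julian Day Number 2366126; in the Gregorian calendar that is 17 February 1766 CE.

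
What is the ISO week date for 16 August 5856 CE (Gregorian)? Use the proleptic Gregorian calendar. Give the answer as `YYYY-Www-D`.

The weekday is Saturday (ISO weekday 6).
That Saturday belongs to ISO week 33 of ISO year 5856.

5856-W33-6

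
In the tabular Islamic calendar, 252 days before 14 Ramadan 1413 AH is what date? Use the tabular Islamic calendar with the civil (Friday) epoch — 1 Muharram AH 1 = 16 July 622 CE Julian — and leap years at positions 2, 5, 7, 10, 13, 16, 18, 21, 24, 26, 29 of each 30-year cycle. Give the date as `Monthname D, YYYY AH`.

The starting date is JDN 2449055; 2449055 − 252 = 2448803.
JDN 2448803 corresponds to Dhu al-Hijjah 28, 1412 AH.

Dhu al-Hijjah 28, 1412 AH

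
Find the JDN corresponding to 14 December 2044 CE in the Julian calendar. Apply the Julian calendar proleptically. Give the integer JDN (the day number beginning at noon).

2467977

Equivalently 27 December 2044 (Gregorian).
JDN 2451545 is 1 January 2000 CE (Gregorian); the target day is +16432 days from there, so JDN = 2467977.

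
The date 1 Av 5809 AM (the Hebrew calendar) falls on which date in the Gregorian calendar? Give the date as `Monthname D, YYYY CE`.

July 30, 2049 CE

Julian Day Number of the source date = 2469653.
Converting JDN 2469653 to the Gregorian calendar gives 30 July 2049 CE.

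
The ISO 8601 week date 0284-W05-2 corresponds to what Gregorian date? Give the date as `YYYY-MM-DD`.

ISO week 1 of 284 is the week containing the first Thursday of 284.
Week 5, day 2 (Tuesday) lands on 0284-01-29.

0284-01-29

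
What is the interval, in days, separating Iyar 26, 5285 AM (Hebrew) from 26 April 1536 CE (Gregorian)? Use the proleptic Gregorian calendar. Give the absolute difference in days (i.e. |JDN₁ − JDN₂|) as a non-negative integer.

3985

First date → JDN 2278203; second date → JDN 2282188.
The interval is |2278203 − 2282188| = 3985 days.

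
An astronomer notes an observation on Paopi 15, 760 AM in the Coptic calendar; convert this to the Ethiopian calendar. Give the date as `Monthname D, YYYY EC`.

Both dates share Julian Day Number 2102299; in the Ethiopian calendar that is 15 Tikimt 1036 EC.

Tikimt 15, 1036 EC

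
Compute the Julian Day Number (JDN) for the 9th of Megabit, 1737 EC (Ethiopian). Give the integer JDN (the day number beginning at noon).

2358483

In the Gregorian calendar the same day is 16 March 1745.
JDN 2400001 is 17 November 1858 CE (Gregorian), MJD 0; the target day is −41518 days from there, so JDN = 2358483.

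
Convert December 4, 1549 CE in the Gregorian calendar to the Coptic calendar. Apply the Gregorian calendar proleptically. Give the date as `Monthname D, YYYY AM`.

Hathor 28, 1266 AM

Julian Day Number of the source date = 2287158.
Converting JDN 2287158 to the Coptic calendar gives 28 Hathor 1266 AM.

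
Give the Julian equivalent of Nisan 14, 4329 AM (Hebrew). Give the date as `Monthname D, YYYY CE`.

March 18, 569 CE

The source date corresponds to 20 March 569 in the proleptic Gregorian calendar (JDN 1928962).
That day falls on 18 March 569 CE in the Julian calendar.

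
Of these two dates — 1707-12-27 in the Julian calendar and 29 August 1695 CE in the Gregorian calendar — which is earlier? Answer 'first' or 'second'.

second

The two dates have Julian Day Numbers 2344900 and 2340387 respectively.
Since 2340387 < 2344900, the second date comes first.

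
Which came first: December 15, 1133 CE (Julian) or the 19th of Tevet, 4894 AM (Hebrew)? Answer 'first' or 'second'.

first

Converting both to JDN: 2135235 vs 2135237; the smaller is the first.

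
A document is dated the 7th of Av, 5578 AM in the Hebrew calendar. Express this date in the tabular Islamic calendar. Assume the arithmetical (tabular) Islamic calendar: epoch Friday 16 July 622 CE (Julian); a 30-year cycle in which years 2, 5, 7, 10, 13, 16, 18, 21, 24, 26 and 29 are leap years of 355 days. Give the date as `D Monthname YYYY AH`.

6 Shawwal 1233 AH

Julian Day Number of the source date = 2385291.
Converting JDN 2385291 to the tabular Islamic calendar gives 6 Shawwal 1233 AH.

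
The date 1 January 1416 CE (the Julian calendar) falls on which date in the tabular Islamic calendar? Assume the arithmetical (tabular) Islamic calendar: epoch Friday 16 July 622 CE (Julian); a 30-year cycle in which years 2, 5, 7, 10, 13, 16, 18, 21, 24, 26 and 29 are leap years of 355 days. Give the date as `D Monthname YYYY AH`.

29 Shawwal 818 AH

The source date corresponds to 10 January 1416 in the proleptic Gregorian calendar (JDN 2238252).
That day falls on 29 Shawwal 818 AH in the tabular Islamic calendar.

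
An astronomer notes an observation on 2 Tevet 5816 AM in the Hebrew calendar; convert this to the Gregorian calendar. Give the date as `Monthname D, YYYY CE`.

Both dates share Julian Day Number 2471989; in the Gregorian calendar that is 22 December 2055 CE.

December 22, 2055 CE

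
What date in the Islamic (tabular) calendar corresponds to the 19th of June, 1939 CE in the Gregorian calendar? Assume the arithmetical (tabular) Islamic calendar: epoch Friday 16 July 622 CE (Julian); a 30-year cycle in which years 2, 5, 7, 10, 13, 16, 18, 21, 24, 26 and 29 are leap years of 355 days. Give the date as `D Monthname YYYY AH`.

1 Jumada al-Awwal 1358 AH

Both dates share Julian Day Number 2429434; in the tabular Islamic calendar that is 1 Jumada al-Awwal 1358 AH.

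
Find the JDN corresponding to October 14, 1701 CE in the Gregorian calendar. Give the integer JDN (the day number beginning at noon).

2342624

JDN 2451545 is 1 January 2000 CE (Gregorian); the target day is −108921 days from there, so JDN = 2342624.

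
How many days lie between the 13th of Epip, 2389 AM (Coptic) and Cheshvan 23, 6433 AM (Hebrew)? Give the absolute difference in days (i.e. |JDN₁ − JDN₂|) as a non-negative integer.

First date → JDN 2697559; second date → JDN 2697297.
The interval is |2697559 − 2697297| = 262 days.

262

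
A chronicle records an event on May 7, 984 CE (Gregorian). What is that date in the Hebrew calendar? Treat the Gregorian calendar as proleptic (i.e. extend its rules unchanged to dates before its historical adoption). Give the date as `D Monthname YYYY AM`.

Both dates share Julian Day Number 2080586; in the Hebrew calendar that is 28 Iyar 4744 AM.

28 Iyar 4744 AM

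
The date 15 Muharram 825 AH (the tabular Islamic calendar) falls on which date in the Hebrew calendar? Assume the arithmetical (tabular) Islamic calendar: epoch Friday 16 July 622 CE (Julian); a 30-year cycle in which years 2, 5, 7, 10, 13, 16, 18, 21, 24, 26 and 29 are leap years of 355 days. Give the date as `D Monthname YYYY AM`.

Julian Day Number of the source date = 2240452.
Converting JDN 2240452 to the Hebrew calendar gives 16 Shevat 5182 AM.

16 Shevat 5182 AM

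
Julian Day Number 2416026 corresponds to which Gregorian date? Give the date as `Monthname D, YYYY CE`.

October 3, 1902 CE

JDN 2451545 is 1 Jan 2000; 2416026 is −35519 days from there.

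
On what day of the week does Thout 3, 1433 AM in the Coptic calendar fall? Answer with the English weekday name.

In the Gregorian calendar this is 11 September 1716 (JDN 2348070).
Since JDN mod 7 = 4 (0 = Monday), the day is Friday.

Friday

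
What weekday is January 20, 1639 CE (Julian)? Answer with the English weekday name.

Sunday

In the Gregorian calendar this is 30 January 1639 (JDN 2319722).
Since JDN mod 7 = 6 (0 = Monday), the day is Sunday.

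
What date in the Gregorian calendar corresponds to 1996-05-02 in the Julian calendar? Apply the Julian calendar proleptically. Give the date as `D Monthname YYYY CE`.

15 May 1996 CE

At this point the Julian calendar is 13 days behind the Gregorian.
2 May 1996 Julian + 13 days → 15 May 1996 Gregorian.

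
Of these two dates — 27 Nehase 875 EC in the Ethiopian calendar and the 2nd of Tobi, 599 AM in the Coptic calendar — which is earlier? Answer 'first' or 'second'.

The two dates have Julian Day Numbers 2043805 and 2043570 respectively.
Since 2043570 < 2043805, the second date comes first.

second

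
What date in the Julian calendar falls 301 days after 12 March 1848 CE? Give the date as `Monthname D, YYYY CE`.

January 7, 1849 CE

JDN of 12 March 1848 CE = 2396111.
2396111 + 301 = 2396412.
JDN 2396412 in the Julian calendar is January 7, 1849 CE.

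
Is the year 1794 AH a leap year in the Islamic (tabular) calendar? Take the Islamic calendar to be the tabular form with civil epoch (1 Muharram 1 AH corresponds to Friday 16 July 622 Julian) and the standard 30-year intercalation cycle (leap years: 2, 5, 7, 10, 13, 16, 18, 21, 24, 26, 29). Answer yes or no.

yes

Year 1794 AH is year 24 of its 30-year cycle; leap positions are 2, 5, 7, 10, 13, 16, 18, 21, 24, 26, 29, so it is a leap year (355 days).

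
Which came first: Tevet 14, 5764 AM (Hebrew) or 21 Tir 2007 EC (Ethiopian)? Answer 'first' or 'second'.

The two dates have Julian Day Numbers 2453013 and 2457052 respectively.
Since 2453013 < 2457052, the first date comes first.

first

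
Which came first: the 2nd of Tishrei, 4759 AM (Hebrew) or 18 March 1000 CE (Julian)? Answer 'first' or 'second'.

first

First date → JDN 2085845; second date → JDN 2086385.
JDN 2085845 < JDN 2086385, so the first date is earlier.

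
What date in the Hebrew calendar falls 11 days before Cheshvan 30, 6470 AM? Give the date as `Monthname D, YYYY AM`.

The starting date is JDN 2710830; 2710830 − 11 = 2710819.
JDN 2710819 corresponds to Cheshvan 19, 6470 AM.

Cheshvan 19, 6470 AM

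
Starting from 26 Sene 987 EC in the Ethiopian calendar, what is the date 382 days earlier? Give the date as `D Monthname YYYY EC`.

9 Sene 986 EC

Counting 382 days back from JDN 2084652 reaches JDN 2084270, which is 9 Sene 986 EC.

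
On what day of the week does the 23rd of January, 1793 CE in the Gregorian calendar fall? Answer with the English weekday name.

Since JDN mod 7 = 2 (0 = Monday), the day is Wednesday.

Wednesday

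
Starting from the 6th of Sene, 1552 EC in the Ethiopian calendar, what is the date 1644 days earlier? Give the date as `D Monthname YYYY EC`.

3 Tahsas 1548 EC

Counting 1644 days back from JDN 2290999 reaches JDN 2289355, which is 3 Tahsas 1548 EC.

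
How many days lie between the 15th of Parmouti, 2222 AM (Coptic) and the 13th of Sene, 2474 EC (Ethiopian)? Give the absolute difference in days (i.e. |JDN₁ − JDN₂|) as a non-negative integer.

8708

JDN of the first date = 2636474.
JDN of the second date = 2627766.
|2627766 − 2636474| = 8708.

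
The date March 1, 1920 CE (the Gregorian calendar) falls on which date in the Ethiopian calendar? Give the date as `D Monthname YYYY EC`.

Julian Day Number of the source date = 2422385.
Converting JDN 2422385 to the Ethiopian calendar gives 22 Yekatit 1912 EC.

22 Yekatit 1912 EC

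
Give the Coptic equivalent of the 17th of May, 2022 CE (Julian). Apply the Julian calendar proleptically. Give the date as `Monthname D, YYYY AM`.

Julian Day Number of the source date = 2459730.
Converting JDN 2459730 to the Coptic calendar gives 22 Pashons 1738 AM.

Pashons 22, 1738 AM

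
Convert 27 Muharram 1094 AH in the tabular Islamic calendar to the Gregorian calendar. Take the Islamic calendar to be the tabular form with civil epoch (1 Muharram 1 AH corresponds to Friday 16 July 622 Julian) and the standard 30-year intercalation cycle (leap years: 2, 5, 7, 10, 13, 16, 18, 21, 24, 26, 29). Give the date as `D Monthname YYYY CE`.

Julian Day Number of the source date = 2335789.
Converting JDN 2335789 to the Gregorian calendar gives 26 January 1683 CE.

26 January 1683 CE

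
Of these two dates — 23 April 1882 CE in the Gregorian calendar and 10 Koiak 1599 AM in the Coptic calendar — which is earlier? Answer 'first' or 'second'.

Converting both to JDN: 2408559 vs 2408798; the smaller is the first.

first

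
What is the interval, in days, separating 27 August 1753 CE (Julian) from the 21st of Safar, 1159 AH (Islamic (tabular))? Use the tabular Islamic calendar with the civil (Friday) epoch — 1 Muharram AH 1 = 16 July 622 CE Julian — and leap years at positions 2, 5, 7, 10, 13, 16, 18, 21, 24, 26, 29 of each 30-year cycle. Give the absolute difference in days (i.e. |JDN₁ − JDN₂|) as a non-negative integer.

JDN of the first date = 2361580.
JDN of the second date = 2358847.
|2358847 − 2361580| = 2733.

2733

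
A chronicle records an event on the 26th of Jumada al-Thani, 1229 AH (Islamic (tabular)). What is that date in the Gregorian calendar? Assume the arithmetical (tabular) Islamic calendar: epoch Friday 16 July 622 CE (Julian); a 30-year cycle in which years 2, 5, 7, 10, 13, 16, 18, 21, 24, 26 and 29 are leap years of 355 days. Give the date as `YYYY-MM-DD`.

Julian Day Number of the source date = 2383775.
Converting JDN 2383775 to the Gregorian calendar gives 15 June 1814 CE.

1814-06-15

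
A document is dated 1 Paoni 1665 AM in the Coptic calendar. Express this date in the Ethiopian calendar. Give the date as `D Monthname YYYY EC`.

Julian Day Number of the source date = 2433076.
Converting JDN 2433076 to the Ethiopian calendar gives 1 Sene 1941 EC.

1 Sene 1941 EC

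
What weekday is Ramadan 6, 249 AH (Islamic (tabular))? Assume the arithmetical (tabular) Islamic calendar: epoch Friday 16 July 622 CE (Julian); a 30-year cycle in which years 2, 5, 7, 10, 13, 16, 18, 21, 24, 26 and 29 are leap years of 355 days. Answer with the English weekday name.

Saturday

Equivalently 27 October 863 Gregorian, JDN 2036564.
Since JDN mod 7 = 5 (0 = Monday), the day is Saturday.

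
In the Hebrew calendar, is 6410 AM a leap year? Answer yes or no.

Hebrew year 6410 is year 7 of its 19-year Metonic cycle; leap years are at positions 3, 6, 8, 11, 14, 17, 19, so it is a common year (12 months).

no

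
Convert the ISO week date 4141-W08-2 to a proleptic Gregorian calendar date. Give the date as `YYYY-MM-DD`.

4141-02-21

ISO week 1 of 4141 is the week containing the first Thursday of 4141.
Week 8, day 2 (Tuesday) lands on 4141-02-21.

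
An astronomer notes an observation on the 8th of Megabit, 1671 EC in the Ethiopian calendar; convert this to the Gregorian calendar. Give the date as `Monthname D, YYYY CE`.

March 14, 1679 CE

Julian Day Number of the source date = 2334375.
Converting JDN 2334375 to the Gregorian calendar gives 14 March 1679 CE.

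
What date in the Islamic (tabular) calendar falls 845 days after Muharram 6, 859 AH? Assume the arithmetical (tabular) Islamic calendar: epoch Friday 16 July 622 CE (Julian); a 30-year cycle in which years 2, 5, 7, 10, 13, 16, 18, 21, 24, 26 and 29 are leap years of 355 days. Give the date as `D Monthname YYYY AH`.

The starting date is JDN 2252492; 2252492 + 845 = 2253337.
JDN 2253337 corresponds to 25 Jumada al-Awwal 861 AH.

25 Jumada al-Awwal 861 AH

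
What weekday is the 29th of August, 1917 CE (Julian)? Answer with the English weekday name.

In the Gregorian calendar this is 11 September 1917 (JDN 2421483).
Since JDN mod 7 = 1 (0 = Monday), the day is Tuesday.

Tuesday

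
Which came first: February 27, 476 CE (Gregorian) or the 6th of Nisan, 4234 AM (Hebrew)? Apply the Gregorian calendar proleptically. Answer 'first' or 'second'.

Converting both to JDN: 1894973 vs 1894255; the smaller is the second.

second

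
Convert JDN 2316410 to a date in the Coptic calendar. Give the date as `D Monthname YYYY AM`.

30 Koiak 1346 AM

The Gregorian equivalent of JDN 2316410 is 5 January 1630.
In the Coptic calendar that day is 30 Koiak 1346 AM.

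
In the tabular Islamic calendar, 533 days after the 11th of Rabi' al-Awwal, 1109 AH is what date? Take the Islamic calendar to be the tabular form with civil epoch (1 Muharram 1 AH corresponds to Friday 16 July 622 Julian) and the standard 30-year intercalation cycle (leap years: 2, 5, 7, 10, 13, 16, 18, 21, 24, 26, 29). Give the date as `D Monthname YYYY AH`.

JDN of the 11th of Rabi' al-Awwal, 1109 AH = 2341147.
2341147 + 533 = 2341680.
JDN 2341680 in the tabular Islamic calendar is 12 Ramadan 1110 AH.

12 Ramadan 1110 AH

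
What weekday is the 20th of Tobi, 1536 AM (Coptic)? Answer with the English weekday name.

In the Gregorian calendar this is 28 January 1820 (JDN 2385828).
2385828 ≡ 4 (mod 7); counting from Monday = 0 gives Friday.

Friday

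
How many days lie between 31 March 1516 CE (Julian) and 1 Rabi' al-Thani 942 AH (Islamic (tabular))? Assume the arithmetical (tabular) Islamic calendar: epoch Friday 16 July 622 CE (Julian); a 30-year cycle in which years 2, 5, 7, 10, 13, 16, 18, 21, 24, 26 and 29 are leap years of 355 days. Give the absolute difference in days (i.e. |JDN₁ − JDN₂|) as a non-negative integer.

First date → JDN 2274867; second date → JDN 2281988.
The interval is |2274867 − 2281988| = 7121 days.

7121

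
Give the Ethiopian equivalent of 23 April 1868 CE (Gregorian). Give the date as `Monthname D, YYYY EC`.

Both dates share Julian Day Number 2403446; in the Ethiopian calendar that is 16 Miyazya 1860 EC.

Miyazya 16, 1860 EC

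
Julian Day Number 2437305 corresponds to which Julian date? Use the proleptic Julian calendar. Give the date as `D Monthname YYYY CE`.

23 December 1960 CE

The Gregorian equivalent of JDN 2437305 is 5 January 1961.
In the Julian calendar that day is 23 December 1960 CE.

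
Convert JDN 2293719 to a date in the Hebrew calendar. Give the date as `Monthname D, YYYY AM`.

The proleptic Gregorian equivalent of JDN 2293719 is 21 November 1567.
In the Hebrew calendar that day is Kislev 9, 5328 AM.

Kislev 9, 5328 AM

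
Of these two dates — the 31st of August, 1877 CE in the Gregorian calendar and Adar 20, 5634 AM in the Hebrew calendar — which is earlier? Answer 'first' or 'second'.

second

Converting both to JDN: 2406863 vs 2405592; the smaller is the second.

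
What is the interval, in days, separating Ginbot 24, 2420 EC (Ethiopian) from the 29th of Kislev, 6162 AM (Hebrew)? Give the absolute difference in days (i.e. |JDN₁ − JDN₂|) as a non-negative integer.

9677

JDN of the first date = 2608024.
JDN of the second date = 2598347.
|2598347 − 2608024| = 9677.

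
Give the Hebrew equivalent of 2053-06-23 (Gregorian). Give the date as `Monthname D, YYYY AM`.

Both dates share Julian Day Number 2471077; in the Hebrew calendar that is 7 Tammuz 5813 AM.

Tammuz 7, 5813 AM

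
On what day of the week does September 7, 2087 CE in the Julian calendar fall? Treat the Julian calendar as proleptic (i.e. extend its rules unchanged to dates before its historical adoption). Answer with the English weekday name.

Saturday

Equivalently 20 September 2087 Gregorian, JDN 2483584.
2483584 ≡ 5 (mod 7); counting from Monday = 0 gives Saturday.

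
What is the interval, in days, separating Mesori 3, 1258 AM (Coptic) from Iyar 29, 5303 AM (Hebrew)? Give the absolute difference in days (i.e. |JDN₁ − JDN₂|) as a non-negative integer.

JDN of the first date = 2284481.
JDN of the second date = 2284761.
|2284761 − 2284481| = 280.

280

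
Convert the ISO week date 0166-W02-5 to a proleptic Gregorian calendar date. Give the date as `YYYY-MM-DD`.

ISO week 1 of 166 is the week containing the first Thursday of 166.
Week 2, day 5 (Friday) lands on 0166-01-10.

0166-01-10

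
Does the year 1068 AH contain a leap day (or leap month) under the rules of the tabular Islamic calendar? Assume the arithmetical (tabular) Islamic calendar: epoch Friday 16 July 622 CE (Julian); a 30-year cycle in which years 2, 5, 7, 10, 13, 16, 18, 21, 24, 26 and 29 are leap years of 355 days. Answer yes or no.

Year 1068 AH is year 18 of its 30-year cycle; leap positions are 2, 5, 7, 10, 13, 16, 18, 21, 24, 26, 29, so it is a leap year (355 days).

yes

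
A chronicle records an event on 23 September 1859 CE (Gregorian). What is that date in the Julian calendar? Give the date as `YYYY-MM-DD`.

1859-09-11

The Julian–Gregorian offset here is 12 days (Julian trailing).
23 September 1859 Gregorian − 12 days → 11 September 1859 Julian.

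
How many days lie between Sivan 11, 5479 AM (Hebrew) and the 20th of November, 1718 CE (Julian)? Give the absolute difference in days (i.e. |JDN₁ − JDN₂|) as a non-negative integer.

179

JDN of the first date = 2349060.
JDN of the second date = 2348881.
|2348881 − 2349060| = 179.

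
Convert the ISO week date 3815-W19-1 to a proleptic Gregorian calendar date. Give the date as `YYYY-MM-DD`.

ISO week 1 of 3815 is the week containing the first Thursday of 3815.
Week 19, day 1 (Monday) lands on 3815-05-08.

3815-05-08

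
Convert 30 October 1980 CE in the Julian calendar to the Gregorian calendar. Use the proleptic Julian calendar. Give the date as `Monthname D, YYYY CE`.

November 12, 1980 CE

The Julian–Gregorian offset here is 13 days (Julian trailing).
30 October 1980 Julian + 13 days → 12 November 1980 Gregorian.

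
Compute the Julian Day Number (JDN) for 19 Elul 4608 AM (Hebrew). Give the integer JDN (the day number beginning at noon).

2031025

Equivalently 27 August 848 (proleptic Gregorian).
JDN 2299161 is 15 October 1582 CE (Gregorian); the target day is −268136 days from there, so JDN = 2031025.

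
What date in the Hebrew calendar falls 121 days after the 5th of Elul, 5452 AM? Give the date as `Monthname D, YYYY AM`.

Tevet 7, 5453 AM

JDN of the 5th of Elul, 5452 AM = 2339280.
2339280 + 121 = 2339401.
JDN 2339401 in the Hebrew calendar is Tevet 7, 5453 AM.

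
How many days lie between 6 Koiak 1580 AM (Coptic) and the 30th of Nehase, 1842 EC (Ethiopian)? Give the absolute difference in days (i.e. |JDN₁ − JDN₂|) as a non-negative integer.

First date → JDN 2401855; second date → JDN 2397005.
The interval is |2401855 − 2397005| = 4850 days.

4850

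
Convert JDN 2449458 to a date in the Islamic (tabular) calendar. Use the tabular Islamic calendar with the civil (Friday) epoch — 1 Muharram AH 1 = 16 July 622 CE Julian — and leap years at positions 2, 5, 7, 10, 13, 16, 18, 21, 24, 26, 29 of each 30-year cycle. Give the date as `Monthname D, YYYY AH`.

Dhu al-Qa'dah 4, 1414 AH

The Gregorian equivalent of JDN 2449458 is 15 April 1994.
In the tabular Islamic calendar that day is Dhu al-Qa'dah 4, 1414 AH.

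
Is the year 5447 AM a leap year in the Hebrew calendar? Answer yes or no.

Hebrew year 5447 is year 13 of its 19-year Metonic cycle; leap years are at positions 3, 6, 8, 11, 14, 17, 19, so it is a common year (12 months).

no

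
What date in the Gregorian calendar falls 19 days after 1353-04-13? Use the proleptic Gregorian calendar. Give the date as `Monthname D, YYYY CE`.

Counting 19 days forward from JDN 2215336 reaches JDN 2215355, which is May 2, 1353 CE.

May 2, 1353 CE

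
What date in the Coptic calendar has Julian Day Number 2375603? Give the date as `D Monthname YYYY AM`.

JDN 2375603 is 29 January 1792 in the Gregorian calendar.
In the Coptic calendar that day is 22 Tobi 1508 AM.

22 Tobi 1508 AM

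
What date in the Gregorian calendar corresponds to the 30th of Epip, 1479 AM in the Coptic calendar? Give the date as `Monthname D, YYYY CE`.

August 4, 1763 CE

Julian Day Number of the source date = 2365198.
Converting JDN 2365198 to the Gregorian calendar gives 4 August 1763 CE.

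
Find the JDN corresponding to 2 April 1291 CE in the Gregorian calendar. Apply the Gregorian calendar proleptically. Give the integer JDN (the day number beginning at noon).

JDN 2451545 is 1 January 2000 CE (Gregorian); the target day is −258865 days from there, so JDN = 2192680.

2192680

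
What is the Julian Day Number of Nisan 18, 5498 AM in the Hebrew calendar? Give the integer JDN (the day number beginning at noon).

Equivalently 8 April 1738 (Gregorian).
JDN 2451545 is 1 January 2000 CE (Gregorian); the target day is −95596 days from there, so JDN = 2355949.

2355949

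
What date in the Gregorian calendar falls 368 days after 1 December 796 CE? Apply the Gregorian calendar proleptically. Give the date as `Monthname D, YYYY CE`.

JDN of 1 December 796 CE = 2012128.
2012128 + 368 = 2012496.
JDN 2012496 in the Gregorian calendar is December 4, 797 CE.

December 4, 797 CE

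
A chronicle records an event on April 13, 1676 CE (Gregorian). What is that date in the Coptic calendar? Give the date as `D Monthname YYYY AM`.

Both dates share Julian Day Number 2333310; in the Coptic calendar that is 8 Parmouti 1392 AM.

8 Parmouti 1392 AM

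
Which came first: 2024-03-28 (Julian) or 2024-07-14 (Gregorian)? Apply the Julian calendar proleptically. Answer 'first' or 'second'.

first

Converting both to JDN: 2460411 vs 2460506; the smaller is the first.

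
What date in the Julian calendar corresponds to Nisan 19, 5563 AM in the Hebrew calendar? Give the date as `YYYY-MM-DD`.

Both dates share Julian Day Number 2379692; in the Julian calendar that is 30 March 1803 CE.

1803-03-30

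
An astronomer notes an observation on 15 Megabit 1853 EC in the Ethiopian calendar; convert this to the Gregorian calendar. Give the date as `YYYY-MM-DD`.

Both dates share Julian Day Number 2400858; in the Gregorian calendar that is 23 March 1861 CE.

1861-03-23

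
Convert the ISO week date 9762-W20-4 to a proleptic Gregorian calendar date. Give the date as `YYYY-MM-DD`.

9762-05-20

ISO week 1 of 9762 is the week containing the first Thursday of 9762.
Week 20, day 4 (Thursday) lands on 9762-05-20.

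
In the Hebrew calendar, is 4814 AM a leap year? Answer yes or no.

no

Hebrew year 4814 is year 7 of its 19-year Metonic cycle; leap years are at positions 3, 6, 8, 11, 14, 17, 19, so it is a common year (12 months).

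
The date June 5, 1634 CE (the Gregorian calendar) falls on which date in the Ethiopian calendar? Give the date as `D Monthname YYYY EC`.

Both dates share Julian Day Number 2318022; in the Ethiopian calendar that is 1 Sene 1626 EC.

1 Sene 1626 EC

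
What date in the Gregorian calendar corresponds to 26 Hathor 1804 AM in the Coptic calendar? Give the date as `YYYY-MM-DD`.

2087-12-06

Julian Day Number of the source date = 2483661.
Converting JDN 2483661 to the Gregorian calendar gives 6 December 2087 CE.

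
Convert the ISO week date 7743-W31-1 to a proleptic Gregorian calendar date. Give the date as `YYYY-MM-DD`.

7743-07-29

ISO week 1 of 7743 is the week containing the first Thursday of 7743.
Week 31, day 1 (Monday) lands on 7743-07-29.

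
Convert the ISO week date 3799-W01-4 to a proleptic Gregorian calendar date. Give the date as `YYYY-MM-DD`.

ISO week 1 of 3799 is the week containing the first Thursday of 3799.
Week 1, day 4 (Thursday) lands on 3799-01-03.

3799-01-03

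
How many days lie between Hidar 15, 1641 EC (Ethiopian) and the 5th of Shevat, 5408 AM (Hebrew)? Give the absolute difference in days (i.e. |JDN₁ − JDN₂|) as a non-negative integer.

297

JDN of the first date = 2323305.
JDN of the second date = 2323008.
|2323008 − 2323305| = 297.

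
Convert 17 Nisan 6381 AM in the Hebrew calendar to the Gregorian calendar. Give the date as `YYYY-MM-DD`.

Julian Day Number of the source date = 2678452.
Converting JDN 2678452 to the Gregorian calendar gives 2 April 2621 CE.

2621-04-02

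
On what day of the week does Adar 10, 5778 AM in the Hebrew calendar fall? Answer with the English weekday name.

Equivalently 25 February 2018 Gregorian, JDN 2458175.
Since JDN mod 7 = 6 (0 = Monday), the day is Sunday.

Sunday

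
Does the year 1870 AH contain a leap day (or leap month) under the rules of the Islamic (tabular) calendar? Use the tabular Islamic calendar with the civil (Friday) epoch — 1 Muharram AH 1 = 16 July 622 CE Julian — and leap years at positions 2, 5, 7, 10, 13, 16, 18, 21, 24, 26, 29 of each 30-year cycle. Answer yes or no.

Year 1870 AH is year 10 of its 30-year cycle; leap positions are 2, 5, 7, 10, 13, 16, 18, 21, 24, 26, 29, so it is a leap year (355 days).

yes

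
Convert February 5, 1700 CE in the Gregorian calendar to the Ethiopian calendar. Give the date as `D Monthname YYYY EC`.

Both dates share Julian Day Number 2342008; in the Ethiopian calendar that is 30 Tir 1692 EC.

30 Tir 1692 EC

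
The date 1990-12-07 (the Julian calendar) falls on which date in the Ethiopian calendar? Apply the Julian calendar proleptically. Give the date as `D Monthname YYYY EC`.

11 Tahsas 1983 EC

Both dates share Julian Day Number 2448246; in the Ethiopian calendar that is 11 Tahsas 1983 EC.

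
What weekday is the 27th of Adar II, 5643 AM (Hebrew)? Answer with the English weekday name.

Thursday

Equivalently 5 April 1883 Gregorian, JDN 2408906.
JDN 2408906 mod 7 = 3, and JDN 0 was a Monday, so this is a Thursday.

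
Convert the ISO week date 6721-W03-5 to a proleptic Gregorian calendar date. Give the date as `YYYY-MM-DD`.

ISO week 1 of 6721 is the week containing the first Thursday of 6721.
Week 3, day 5 (Friday) lands on 6721-01-21.

6721-01-21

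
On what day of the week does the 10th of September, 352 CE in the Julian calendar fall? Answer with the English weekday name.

Thursday

This is JDN 1849879 (11 September 352 Gregorian).
1849879 ≡ 3 (mod 7); counting from Monday = 0 gives Thursday.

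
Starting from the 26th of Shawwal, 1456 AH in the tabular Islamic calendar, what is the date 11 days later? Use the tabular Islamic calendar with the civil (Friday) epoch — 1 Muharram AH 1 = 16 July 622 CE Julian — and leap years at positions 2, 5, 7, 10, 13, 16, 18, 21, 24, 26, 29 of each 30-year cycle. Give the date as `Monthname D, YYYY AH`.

JDN of the 26th of Shawwal, 1456 AH = 2464334.
2464334 + 11 = 2464345.
JDN 2464345 in the tabular Islamic calendar is Dhu al-Qa'dah 8, 1456 AH.

Dhu al-Qa'dah 8, 1456 AH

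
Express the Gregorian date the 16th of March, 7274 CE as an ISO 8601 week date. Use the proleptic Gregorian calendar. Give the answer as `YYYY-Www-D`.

7274-W11-5

The weekday is Friday (ISO weekday 5).
That Friday belongs to ISO week 11 of ISO year 7274.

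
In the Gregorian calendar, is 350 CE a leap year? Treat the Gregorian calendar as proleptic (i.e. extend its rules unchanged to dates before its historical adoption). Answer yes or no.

350 is not divisible by 4, so it is a common year.

no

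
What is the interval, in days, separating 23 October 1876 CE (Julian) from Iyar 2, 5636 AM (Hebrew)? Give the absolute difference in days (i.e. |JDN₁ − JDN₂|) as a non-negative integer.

First date → JDN 2406563; second date → JDN 2406371.
The interval is |2406563 − 2406371| = 192 days.

192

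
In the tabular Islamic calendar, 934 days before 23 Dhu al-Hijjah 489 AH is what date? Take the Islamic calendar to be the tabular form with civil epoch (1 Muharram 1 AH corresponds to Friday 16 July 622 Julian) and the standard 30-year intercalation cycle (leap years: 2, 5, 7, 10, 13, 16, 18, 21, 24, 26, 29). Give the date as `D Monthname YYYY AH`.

JDN of 23 Dhu al-Hijjah 489 AH = 2121718.
2121718 − 934 = 2120784.
JDN 2120784 in the tabular Islamic calendar is 5 Jumada al-Awwal 487 AH.

5 Jumada al-Awwal 487 AH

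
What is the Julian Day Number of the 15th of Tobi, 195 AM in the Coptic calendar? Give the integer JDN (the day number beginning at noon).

Equivalently 11 January 479 (proleptic Gregorian).
JDN 2451545 is 1 January 2000 CE (Gregorian); the target day is −555523 days from there, so JDN = 1896022.

1896022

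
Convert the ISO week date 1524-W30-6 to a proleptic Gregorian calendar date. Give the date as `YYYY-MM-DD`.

ISO week 1 of 1524 is the week containing the first Thursday of 1524.
Week 30, day 6 (Saturday) lands on 1524-07-26.

1524-07-26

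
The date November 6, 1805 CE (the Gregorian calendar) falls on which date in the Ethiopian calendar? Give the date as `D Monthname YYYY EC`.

28 Tikimt 1798 EC

Both dates share Julian Day Number 2380632; in the Ethiopian calendar that is 28 Tikimt 1798 EC.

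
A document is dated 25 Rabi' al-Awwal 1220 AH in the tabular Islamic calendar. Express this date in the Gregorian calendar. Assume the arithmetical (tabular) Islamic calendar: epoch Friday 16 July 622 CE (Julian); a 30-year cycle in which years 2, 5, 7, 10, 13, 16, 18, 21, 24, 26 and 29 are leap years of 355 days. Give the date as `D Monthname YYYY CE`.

23 June 1805 CE

Julian Day Number of the source date = 2380496.
Converting JDN 2380496 to the Gregorian calendar gives 23 June 1805 CE.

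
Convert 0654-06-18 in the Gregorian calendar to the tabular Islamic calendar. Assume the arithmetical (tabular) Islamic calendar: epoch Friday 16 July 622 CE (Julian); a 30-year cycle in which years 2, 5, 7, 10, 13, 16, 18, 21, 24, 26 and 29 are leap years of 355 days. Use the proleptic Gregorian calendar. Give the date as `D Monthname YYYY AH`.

23 Dhu al-Qa'dah 33 AH

Julian Day Number of the source date = 1960097.
Converting JDN 1960097 to the tabular Islamic calendar gives 23 Dhu al-Qa'dah 33 AH.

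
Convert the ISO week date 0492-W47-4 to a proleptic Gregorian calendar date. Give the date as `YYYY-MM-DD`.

0492-11-20

ISO week 1 of 492 is the week containing the first Thursday of 492.
Week 47, day 4 (Thursday) lands on 0492-11-20.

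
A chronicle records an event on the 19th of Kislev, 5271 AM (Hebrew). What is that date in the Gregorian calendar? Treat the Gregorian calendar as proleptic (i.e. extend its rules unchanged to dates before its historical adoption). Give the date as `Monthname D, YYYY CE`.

December 1, 1510 CE

Both dates share Julian Day Number 2272910; in the Gregorian calendar that is 1 December 1510 CE.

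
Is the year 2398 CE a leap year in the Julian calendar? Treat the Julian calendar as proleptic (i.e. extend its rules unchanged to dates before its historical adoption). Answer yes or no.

no

2398 mod 4 = 2, so it is a common year in the Julian calendar.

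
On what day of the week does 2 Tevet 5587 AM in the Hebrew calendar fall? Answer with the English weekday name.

Equivalently 1 January 1827 Gregorian, JDN 2388358.
2388358 ≡ 0 (mod 7); counting from Monday = 0 gives Monday.

Monday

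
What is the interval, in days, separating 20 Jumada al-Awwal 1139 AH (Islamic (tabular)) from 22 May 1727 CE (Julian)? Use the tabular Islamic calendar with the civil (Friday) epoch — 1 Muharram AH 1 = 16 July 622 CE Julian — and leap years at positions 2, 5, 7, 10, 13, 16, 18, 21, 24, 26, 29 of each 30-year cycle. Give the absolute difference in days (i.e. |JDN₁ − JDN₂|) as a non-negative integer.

JDN of the first date = 2351846.
JDN of the second date = 2351986.
|2351986 − 2351846| = 140.

140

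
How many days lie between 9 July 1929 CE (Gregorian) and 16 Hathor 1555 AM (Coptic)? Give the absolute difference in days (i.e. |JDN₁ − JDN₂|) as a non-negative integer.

33099

First date → JDN 2425802; second date → JDN 2392703.
The interval is |2425802 − 2392703| = 33099 days.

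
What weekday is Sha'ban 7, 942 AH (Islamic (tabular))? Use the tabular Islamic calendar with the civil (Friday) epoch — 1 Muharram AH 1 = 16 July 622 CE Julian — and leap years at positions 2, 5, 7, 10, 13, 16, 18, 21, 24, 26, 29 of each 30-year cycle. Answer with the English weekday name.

Monday

This is JDN 2282112 (10 February 1536 Gregorian).
2282112 ≡ 0 (mod 7); counting from Monday = 0 gives Monday.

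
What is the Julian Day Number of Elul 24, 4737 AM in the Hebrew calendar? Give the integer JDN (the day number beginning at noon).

2078161

In the proleptic Gregorian calendar the same day is 16 September 977.
JDN 2400001 is 17 November 1858 CE (Gregorian), MJD 0; the target day is −321840 days from there, so JDN = 2078161.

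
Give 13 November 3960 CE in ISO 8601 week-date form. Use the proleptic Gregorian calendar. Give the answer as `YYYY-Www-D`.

The weekday is Sunday (ISO weekday 7).
That Sunday belongs to ISO week 45 of ISO year 3960.

3960-W45-7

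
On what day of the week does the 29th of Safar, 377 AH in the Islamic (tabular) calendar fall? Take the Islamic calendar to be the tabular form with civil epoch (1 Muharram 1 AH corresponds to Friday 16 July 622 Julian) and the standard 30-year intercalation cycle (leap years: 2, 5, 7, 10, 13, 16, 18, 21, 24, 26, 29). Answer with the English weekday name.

Thursday

In the proleptic Gregorian calendar this is 5 July 987 (JDN 2081740).
Since JDN mod 7 = 3 (0 = Monday), the day is Thursday.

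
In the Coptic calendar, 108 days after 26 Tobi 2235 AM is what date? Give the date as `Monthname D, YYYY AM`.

JDN of 26 Tobi 2235 AM = 2641143.
2641143 + 108 = 2641251.
JDN 2641251 in the Coptic calendar is Pashons 14, 2235 AM.

Pashons 14, 2235 AM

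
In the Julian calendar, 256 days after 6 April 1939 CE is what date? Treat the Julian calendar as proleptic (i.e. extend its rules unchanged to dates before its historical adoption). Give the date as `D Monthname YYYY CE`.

18 December 1939 CE

Counting 256 days forward from JDN 2429373 reaches JDN 2429629, which is 18 December 1939 CE.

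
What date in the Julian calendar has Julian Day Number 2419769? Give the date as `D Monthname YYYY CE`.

The Gregorian equivalent of JDN 2419769 is 1 January 1913.
In the Julian calendar that day is 19 December 1912 CE.

19 December 1912 CE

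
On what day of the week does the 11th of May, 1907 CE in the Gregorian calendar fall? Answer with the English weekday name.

Since JDN mod 7 = 5 (0 = Monday), the day is Saturday.

Saturday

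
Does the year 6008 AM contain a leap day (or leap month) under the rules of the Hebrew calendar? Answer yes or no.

Hebrew year 6008 is year 4 of its 19-year Metonic cycle; leap years are at positions 3, 6, 8, 11, 14, 17, 19, so it is a common year (12 months).

no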